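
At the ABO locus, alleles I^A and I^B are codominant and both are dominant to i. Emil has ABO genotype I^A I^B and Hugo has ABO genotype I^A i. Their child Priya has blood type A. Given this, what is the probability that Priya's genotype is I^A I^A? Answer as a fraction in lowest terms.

1/2

Cross I^A I^B × I^A i → 1/4 I^A I^A, 1/4 I^A I^B, 1/4 I^A i, 1/4 I^B i.
Type-A genotypes among offspring: I^A I^A (1/4), I^A i (1/4); total 1/2.
P(I^A I^A | type A) = (1/4) / (1/2) = 1/2.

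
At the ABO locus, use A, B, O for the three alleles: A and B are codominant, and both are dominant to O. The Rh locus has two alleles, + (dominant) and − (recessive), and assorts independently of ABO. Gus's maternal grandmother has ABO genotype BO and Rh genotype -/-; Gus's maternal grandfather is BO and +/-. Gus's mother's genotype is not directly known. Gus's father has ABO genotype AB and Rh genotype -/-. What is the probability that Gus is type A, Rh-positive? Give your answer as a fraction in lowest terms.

Gus's mother's ABO genotype from BO × BO: 1/4 BB, 1/2 BO, 1/4 OO.
Crossing each possibility with the father AB and summing P(type A): 1/4·0 + 1/2·1/4 + 1/4·1/2 = 1/4.
Similarly for Rh via the mother's Rh distribution: P(Rh+) = 1/4.
Independent loci: 1/4 × 1/4 = 1/16.

1/16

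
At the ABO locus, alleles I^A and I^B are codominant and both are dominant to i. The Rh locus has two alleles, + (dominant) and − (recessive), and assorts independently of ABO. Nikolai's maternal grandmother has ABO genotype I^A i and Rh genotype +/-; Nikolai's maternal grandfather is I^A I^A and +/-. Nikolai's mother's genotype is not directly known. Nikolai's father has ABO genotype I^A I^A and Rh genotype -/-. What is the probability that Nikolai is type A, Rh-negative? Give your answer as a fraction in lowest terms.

1/2

Nikolai's mother's ABO genotype from I^A i × I^A I^A: 1/2 I^A I^A, 1/2 I^A i.
Crossing each possibility with the father I^A I^A and summing P(type A): 1/2·1 + 1/2·1 = 1.
Similarly for Rh via the mother's Rh distribution: P(Rh-) = 1/2.
Independent loci: 1 × 1/2 = 1/2.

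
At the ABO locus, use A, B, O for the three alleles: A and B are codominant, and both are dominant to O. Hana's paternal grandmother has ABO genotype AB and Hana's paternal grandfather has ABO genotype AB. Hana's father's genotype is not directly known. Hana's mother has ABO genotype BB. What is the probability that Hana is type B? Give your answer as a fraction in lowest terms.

Hana's father's ABO genotype from AB × AB: 1/4 AA, 1/2 AB, 1/4 BB.
Crossing each possibility with the mother BB and summing P(type B): 1/4·0 + 1/2·1/2 + 1/4·1 = 1/2.

1/2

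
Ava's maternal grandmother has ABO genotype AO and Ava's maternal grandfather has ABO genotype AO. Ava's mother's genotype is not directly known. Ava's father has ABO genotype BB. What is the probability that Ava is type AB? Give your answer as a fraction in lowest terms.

Ava's mother's ABO genotype from AO × AO: 1/4 AA, 1/2 AO, 1/4 OO.
Crossing each possibility with the father BB and summing P(type AB): 1/4·1 + 1/2·1/2 + 1/4·0 = 1/2.

1/2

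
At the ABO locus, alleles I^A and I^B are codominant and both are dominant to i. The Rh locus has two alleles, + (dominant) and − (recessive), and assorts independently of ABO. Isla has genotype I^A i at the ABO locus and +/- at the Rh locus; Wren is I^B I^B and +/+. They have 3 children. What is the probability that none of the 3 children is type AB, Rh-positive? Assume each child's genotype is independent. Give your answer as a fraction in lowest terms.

1/8

ABO cross I^A i × I^B I^B → 1/2 B, 1/2 AB.
Rh cross +/- × +/+ → 1 Rh+; so P(type AB, Rh-positive) = 1/2 × 1 = 1/2 per child.
P(not type AB, Rh-positive) = 1/2 for one child; (1/2)^3 = 1/8.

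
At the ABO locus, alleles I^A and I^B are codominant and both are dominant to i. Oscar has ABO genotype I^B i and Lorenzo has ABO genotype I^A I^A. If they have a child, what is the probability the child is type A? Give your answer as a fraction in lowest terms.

ABO cross I^B i × I^A I^A → offspring phenotypes: 1/2 A, 1/2 AB.
So P(type A) = 1/2.

1/2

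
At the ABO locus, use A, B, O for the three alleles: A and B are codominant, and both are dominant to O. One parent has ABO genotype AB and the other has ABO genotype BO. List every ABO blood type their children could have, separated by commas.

A, B, AB

Gametes from AB × BO give offspring ABO genotypes AB, AO, BB, BO, i.e. phenotypes A, B, AB.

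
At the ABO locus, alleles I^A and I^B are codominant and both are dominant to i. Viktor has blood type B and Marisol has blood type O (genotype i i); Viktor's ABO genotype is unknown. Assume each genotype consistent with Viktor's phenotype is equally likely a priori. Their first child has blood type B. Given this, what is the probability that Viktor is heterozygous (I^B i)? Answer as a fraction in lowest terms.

1/3

Possible genotypes: Viktor ∈ {I^B I^B, I^B i}; Marisol ∈ {i i}.
Weight each parental genotype pair by prior × P(type-B child):
  I^B I^B × i i: posterior weight 2/3.
  I^B i × i i: posterior weight 1/3.
Sum the posterior weight over pairs where Viktor is I^B i: 1/3.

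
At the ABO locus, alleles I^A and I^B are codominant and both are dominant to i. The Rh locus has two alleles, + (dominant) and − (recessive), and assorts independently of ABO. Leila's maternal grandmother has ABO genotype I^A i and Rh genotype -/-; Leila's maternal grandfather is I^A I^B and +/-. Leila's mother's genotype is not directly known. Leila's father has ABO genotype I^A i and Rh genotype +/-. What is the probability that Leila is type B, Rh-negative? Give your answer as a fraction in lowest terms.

3/64

Leila's mother's ABO genotype from I^A i × I^A I^B: 1/4 I^A I^A, 1/4 I^A I^B, 1/4 I^A i, 1/4 I^B i.
Crossing each possibility with the father I^A i and summing P(type B): 1/4·0 + 1/4·1/4 + 1/4·0 + 1/4·1/4 = 1/8.
Similarly for Rh via the mother's Rh distribution: P(Rh-) = 3/8.
Independent loci: 1/8 × 3/8 = 3/64.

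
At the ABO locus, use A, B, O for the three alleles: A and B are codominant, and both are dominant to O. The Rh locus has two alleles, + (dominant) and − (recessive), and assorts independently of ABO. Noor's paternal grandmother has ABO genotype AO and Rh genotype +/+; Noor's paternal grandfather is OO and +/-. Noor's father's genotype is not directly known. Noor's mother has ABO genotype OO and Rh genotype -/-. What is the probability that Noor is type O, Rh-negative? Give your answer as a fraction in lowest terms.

Noor's father's ABO genotype from AO × OO: 1/2 AO, 1/2 OO.
Crossing each possibility with the mother OO and summing P(type O): 1/2·1/2 + 1/2·1 = 3/4.
Similarly for Rh via the father's Rh distribution: P(Rh-) = 1/4.
Independent loci: 3/4 × 1/4 = 3/16.

3/16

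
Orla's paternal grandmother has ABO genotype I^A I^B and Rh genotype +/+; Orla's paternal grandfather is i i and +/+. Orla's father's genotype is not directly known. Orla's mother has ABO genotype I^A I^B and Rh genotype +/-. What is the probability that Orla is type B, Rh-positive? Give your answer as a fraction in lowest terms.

Orla's father's ABO genotype from I^A I^B × i i: 1/2 I^A i, 1/2 I^B i.
Crossing each possibility with the mother I^A I^B and summing P(type B): 1/2·1/4 + 1/2·1/2 = 3/8.
Similarly for Rh via the father's Rh distribution: P(Rh+) = 1.
Independent loci: 3/8 × 1 = 3/8.

3/8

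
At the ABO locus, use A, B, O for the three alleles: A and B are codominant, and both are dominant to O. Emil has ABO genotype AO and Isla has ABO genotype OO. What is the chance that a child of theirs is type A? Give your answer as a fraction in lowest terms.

ABO cross AO × OO → offspring phenotypes: 1/2 O, 1/2 A.
So P(type A) = 1/2.

1/2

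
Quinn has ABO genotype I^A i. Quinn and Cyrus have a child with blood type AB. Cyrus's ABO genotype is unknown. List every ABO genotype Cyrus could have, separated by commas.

For each candidate genotype of Cyrus, check whether crossing it with I^A i can produce every observed child phenotype.
  I^A I^A → possible child types {A} ✗
  I^A I^B → possible child types {A, B, AB} ✓
  I^A i → possible child types {O, A} ✗
  I^B I^B → possible child types {B, AB} ✓
  I^B i → possible child types {O, A, B, AB} ✓
  i i → possible child types {O, A} ✗

I^A I^B, I^B I^B, I^B i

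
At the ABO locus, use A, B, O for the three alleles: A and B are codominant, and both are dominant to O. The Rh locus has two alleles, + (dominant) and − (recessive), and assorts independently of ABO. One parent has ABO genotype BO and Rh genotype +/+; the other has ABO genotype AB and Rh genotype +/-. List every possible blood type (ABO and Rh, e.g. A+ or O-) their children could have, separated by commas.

Gametes from BO × AB give offspring ABO genotypes AB, AO, BB, BO, i.e. phenotypes A, B, AB.
Rh cross +/+ × +/- → phenotypes Rh+.
Combining independently: A+, B+, AB+.

A+, B+, AB+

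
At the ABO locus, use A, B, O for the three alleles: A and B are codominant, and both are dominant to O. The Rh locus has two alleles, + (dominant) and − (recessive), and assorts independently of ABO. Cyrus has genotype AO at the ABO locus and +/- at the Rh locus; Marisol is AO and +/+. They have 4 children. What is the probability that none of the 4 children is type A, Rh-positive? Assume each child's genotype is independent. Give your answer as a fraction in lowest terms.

1/256

ABO cross AO × AO → 1/4 O, 3/4 A.
Rh cross +/- × +/+ → 1 Rh+; so P(type A, Rh-positive) = 3/4 × 1 = 3/4 per child.
P(not type A, Rh-positive) = 1/4 for one child; (1/4)^4 = 1/256.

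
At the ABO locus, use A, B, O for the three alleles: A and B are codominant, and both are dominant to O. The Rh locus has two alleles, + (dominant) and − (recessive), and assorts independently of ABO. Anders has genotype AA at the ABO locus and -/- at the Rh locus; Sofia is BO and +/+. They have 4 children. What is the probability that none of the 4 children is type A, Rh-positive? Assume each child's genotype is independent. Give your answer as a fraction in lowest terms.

ABO cross AA × BO → 1/2 A, 1/2 AB.
Rh cross -/- × +/+ → 1 Rh+; so P(type A, Rh-positive) = 1/2 × 1 = 1/2 per child.
P(not type A, Rh-positive) = 1/2 for one child; (1/2)^4 = 1/16.

1/16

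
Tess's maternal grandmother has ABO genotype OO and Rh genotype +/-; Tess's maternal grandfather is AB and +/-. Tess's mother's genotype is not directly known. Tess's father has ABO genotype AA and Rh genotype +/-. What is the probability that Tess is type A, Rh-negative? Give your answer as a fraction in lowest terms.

3/16

Tess's mother's ABO genotype from OO × AB: 1/2 AO, 1/2 BO.
Crossing each possibility with the father AA and summing P(type A): 1/2·1 + 1/2·1/2 = 3/4.
Similarly for Rh via the mother's Rh distribution: P(Rh-) = 1/4.
Independent loci: 3/4 × 1/4 = 3/16.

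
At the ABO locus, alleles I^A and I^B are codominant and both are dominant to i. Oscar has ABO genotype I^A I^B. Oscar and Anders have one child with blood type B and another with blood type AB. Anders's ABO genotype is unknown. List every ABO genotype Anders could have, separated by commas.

I^A I^B, I^A i, I^B I^B, I^B i

For each candidate genotype of Anders, check whether crossing it with I^A I^B can produce every observed child phenotype.
  I^A I^A → possible child types {A, AB} ✗
  I^A I^B → possible child types {A, B, AB} ✓
  I^A i → possible child types {A, B, AB} ✓
  I^B I^B → possible child types {B, AB} ✓
  I^B i → possible child types {A, B, AB} ✓
  i i → possible child types {A, B} ✗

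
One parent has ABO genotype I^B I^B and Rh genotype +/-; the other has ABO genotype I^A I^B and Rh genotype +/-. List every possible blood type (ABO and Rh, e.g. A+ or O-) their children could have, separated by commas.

Gametes from I^B I^B × I^A I^B give offspring ABO genotypes I^A I^B, I^B I^B, i.e. phenotypes B, AB.
Rh cross +/- × +/- → phenotypes Rh+, Rh-.
Combining independently: B+, B-, AB+, AB-.

B+, B-, AB+, AB-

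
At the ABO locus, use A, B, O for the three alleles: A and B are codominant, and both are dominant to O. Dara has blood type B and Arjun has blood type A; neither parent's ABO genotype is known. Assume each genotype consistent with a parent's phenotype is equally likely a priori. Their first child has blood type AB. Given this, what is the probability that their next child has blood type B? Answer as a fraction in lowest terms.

Possible genotypes: Dara ∈ {BB, BO}; Arjun ∈ {AA, AO}.
Weight each parental genotype pair by prior × P(type-AB child):
  BB × AA: posterior weight 4/9; P(next child type B) = 0.
  BB × AO: posterior weight 2/9; P(next child type B) = 1/2.
  BO × AA: posterior weight 2/9; P(next child type B) = 0.
  BO × AO: posterior weight 1/9; P(next child type B) = 1/4.
Weighted sum = 5/36.

5/36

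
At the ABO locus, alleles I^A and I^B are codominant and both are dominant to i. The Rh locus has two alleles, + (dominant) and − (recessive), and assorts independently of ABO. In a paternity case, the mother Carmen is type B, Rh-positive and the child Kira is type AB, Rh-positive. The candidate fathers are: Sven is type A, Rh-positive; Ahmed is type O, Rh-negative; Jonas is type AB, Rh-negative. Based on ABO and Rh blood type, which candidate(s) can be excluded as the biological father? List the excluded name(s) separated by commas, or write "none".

Ahmed

A candidate is excluded only if no genotype consistent with his phenotype could produce a type AB, Rh-positive child with a type B, Rh-positive mother.
Ahmed (type O, Rh-): no genotype consistent with that phenotype can produce a type-AB Rh+ child with a type-B mother.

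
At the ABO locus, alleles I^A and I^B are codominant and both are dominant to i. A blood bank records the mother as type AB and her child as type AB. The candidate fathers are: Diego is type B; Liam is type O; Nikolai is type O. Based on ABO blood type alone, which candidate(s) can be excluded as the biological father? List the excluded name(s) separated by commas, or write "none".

A candidate is excluded only if no genotype consistent with his phenotype could produce a type AB child with a type AB mother.
Liam (type O): no genotype consistent with that phenotype can produce a type-AB child with a type-AB mother.
Nikolai (type O): no genotype consistent with that phenotype can produce a type-AB child with a type-AB mother.

Liam, Nikolai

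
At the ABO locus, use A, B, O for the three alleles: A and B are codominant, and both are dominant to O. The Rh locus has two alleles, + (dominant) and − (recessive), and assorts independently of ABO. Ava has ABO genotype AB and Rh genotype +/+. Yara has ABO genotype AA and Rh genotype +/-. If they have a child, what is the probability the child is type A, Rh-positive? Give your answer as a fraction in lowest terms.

1/2

ABO cross AB × AA → offspring phenotypes: 1/2 A, 1/2 AB.
Rh cross +/+ × +/- → 1 Rh+.
Independent loci: P(type A, Rh-positive) = 1/2 × 1 = 1/2.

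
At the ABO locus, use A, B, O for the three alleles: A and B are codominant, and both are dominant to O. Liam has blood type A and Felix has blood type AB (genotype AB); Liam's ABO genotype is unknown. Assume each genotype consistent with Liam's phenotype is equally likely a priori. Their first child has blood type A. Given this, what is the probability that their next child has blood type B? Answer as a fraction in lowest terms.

1/8

Possible genotypes: Liam ∈ {AA, AO}; Felix ∈ {AB}.
Weight each parental genotype pair by prior × P(type-A child):
  AA × AB: posterior weight 1/2; P(next child type B) = 0.
  AO × AB: posterior weight 1/2; P(next child type B) = 1/4.
Weighted sum = 1/8.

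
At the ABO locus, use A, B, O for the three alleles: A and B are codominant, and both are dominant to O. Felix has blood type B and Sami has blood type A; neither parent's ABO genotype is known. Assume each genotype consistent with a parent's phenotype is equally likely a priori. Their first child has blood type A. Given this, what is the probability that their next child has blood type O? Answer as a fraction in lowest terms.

Possible genotypes: Felix ∈ {BB, BO}; Sami ∈ {AA, AO}.
Weight each parental genotype pair by prior × P(type-A child):
  BO × AA: posterior weight 2/3; P(next child type O) = 0.
  BO × AO: posterior weight 1/3; P(next child type O) = 1/4.
Weighted sum = 1/12.

1/12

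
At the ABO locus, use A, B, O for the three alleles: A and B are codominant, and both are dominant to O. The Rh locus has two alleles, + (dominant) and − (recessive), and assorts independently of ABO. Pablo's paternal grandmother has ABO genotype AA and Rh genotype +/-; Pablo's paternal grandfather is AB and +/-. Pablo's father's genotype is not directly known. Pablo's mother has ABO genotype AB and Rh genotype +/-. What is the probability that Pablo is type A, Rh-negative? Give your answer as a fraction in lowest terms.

3/32

Pablo's father's ABO genotype from AA × AB: 1/2 AA, 1/2 AB.
Crossing each possibility with the mother AB and summing P(type A): 1/2·1/2 + 1/2·1/4 = 3/8.
Similarly for Rh via the father's Rh distribution: P(Rh-) = 1/4.
Independent loci: 3/8 × 1/4 = 3/32.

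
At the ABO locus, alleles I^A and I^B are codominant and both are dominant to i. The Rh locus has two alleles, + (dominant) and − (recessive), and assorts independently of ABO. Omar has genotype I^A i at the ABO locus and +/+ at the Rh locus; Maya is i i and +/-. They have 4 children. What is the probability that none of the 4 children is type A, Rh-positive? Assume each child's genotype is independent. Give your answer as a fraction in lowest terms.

1/16

ABO cross I^A i × i i → 1/2 O, 1/2 A.
Rh cross +/+ × +/- → 1 Rh+; so P(type A, Rh-positive) = 1/2 × 1 = 1/2 per child.
P(not type A, Rh-positive) = 1/2 for one child; (1/2)^4 = 1/16.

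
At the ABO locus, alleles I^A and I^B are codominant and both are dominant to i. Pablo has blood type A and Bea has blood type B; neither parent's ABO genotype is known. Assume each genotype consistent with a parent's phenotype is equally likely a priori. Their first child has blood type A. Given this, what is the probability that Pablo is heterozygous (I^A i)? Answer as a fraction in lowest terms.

1/3

Possible genotypes: Pablo ∈ {I^A I^A, I^A i}; Bea ∈ {I^B I^B, I^B i}.
Weight each parental genotype pair by prior × P(type-A child):
  I^A I^A × I^B i: posterior weight 2/3.
  I^A i × I^B i: posterior weight 1/3.
Sum the posterior weight over pairs where Pablo is I^A i: 1/3.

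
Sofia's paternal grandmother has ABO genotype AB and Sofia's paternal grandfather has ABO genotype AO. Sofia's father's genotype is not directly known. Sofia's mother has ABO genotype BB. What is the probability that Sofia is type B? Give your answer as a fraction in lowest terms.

Sofia's father's ABO genotype from AB × AO: 1/4 AA, 1/4 AB, 1/4 AO, 1/4 BO.
Crossing each possibility with the mother BB and summing P(type B): 1/4·0 + 1/4·1/2 + 1/4·1/2 + 1/4·1 = 1/2.

1/2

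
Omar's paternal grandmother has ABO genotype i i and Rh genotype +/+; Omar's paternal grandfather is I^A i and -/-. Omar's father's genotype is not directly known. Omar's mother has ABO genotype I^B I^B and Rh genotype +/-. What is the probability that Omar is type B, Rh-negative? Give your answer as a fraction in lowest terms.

3/16

Omar's father's ABO genotype from i i × I^A i: 1/2 I^A i, 1/2 i i.
Crossing each possibility with the mother I^B I^B and summing P(type B): 1/2·1/2 + 1/2·1 = 3/4.
Similarly for Rh via the father's Rh distribution: P(Rh-) = 1/4.
Independent loci: 3/4 × 1/4 = 3/16.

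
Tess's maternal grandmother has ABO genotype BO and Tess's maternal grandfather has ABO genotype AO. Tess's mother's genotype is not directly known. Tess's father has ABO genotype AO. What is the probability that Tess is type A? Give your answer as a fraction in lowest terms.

Tess's mother's ABO genotype from BO × AO: 1/4 AB, 1/4 AO, 1/4 BO, 1/4 OO.
Crossing each possibility with the father AO and summing P(type A): 1/4·1/2 + 1/4·3/4 + 1/4·1/4 + 1/4·1/2 = 1/2.

1/2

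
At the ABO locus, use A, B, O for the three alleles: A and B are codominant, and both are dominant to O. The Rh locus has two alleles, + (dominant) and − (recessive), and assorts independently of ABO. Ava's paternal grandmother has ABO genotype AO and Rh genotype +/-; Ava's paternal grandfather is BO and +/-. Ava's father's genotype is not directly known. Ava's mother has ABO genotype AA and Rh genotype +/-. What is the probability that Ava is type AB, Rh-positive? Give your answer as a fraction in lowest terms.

3/16

Ava's father's ABO genotype from AO × BO: 1/4 AB, 1/4 AO, 1/4 BO, 1/4 OO.
Crossing each possibility with the mother AA and summing P(type AB): 1/4·1/2 + 1/4·0 + 1/4·1/2 + 1/4·0 = 1/4.
Similarly for Rh via the father's Rh distribution: P(Rh+) = 3/4.
Independent loci: 1/4 × 3/4 = 3/16.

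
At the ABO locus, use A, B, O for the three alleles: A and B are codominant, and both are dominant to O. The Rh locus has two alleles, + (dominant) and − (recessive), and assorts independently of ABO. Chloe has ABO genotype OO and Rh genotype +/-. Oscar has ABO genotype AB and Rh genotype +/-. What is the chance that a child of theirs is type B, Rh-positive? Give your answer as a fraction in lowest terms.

3/8

ABO cross OO × AB → offspring phenotypes: 1/2 A, 1/2 B.
Rh cross +/- × +/- → 3/4 Rh+, 1/4 Rh-.
Independent loci: P(type B, Rh-positive) = 1/2 × 3/4 = 3/8.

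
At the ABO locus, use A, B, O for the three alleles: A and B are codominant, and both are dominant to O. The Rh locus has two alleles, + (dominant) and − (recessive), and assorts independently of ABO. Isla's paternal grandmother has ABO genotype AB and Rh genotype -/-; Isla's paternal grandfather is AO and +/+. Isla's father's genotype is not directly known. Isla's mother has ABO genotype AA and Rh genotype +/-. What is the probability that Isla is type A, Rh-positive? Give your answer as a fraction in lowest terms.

9/16

Isla's father's ABO genotype from AB × AO: 1/4 AA, 1/4 AB, 1/4 AO, 1/4 BO.
Crossing each possibility with the mother AA and summing P(type A): 1/4·1 + 1/4·1/2 + 1/4·1 + 1/4·1/2 = 3/4.
Similarly for Rh via the father's Rh distribution: P(Rh+) = 3/4.
Independent loci: 3/4 × 3/4 = 9/16.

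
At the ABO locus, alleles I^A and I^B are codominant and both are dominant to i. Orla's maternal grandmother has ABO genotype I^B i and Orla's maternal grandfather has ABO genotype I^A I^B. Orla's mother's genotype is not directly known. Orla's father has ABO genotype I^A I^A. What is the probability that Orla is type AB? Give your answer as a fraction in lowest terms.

Orla's mother's ABO genotype from I^B i × I^A I^B: 1/4 I^A I^B, 1/4 I^A i, 1/4 I^B I^B, 1/4 I^B i.
Crossing each possibility with the father I^A I^A and summing P(type AB): 1/4·1/2 + 1/4·0 + 1/4·1 + 1/4·1/2 = 1/2.

1/2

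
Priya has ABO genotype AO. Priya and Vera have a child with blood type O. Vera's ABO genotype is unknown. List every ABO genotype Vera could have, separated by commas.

AO, BO, OO

For each candidate genotype of Vera, check whether crossing it with AO can produce every observed child phenotype.
  AA → possible child types {A} ✗
  AB → possible child types {A, B, AB} ✗
  AO → possible child types {O, A} ✓
  BB → possible child types {B, AB} ✗
  BO → possible child types {O, A, B, AB} ✓
  OO → possible child types {O, A} ✓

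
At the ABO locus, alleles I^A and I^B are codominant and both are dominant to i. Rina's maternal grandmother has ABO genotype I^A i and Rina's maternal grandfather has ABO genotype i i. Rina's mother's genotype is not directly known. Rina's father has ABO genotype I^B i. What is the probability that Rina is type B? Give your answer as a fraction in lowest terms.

3/8

Rina's mother's ABO genotype from I^A i × i i: 1/2 I^A i, 1/2 i i.
Crossing each possibility with the father I^B i and summing P(type B): 1/2·1/4 + 1/2·1/2 = 3/8.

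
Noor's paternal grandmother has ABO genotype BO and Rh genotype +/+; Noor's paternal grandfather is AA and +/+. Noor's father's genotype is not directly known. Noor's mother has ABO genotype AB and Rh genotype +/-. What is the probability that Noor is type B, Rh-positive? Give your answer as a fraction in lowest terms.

1/4

Noor's father's ABO genotype from BO × AA: 1/2 AB, 1/2 AO.
Crossing each possibility with the mother AB and summing P(type B): 1/2·1/4 + 1/2·1/4 = 1/4.
Similarly for Rh via the father's Rh distribution: P(Rh+) = 1.
Independent loci: 1/4 × 1 = 1/4.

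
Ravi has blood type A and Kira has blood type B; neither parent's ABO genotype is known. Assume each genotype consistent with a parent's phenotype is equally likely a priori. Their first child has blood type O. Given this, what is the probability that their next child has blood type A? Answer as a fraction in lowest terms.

Possible genotypes: Ravi ∈ {I^A I^A, I^A i}; Kira ∈ {I^B I^B, I^B i}.
Weight each parental genotype pair by prior × P(type-O child):
  I^A i × I^B i: posterior weight 1; P(next child type A) = 1/4.
Weighted sum = 1/4.

1/4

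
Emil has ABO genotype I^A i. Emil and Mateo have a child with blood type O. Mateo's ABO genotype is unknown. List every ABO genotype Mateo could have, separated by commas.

I^A i, I^B i, i i

For each candidate genotype of Mateo, check whether crossing it with I^A i can produce every observed child phenotype.
  I^A I^A → possible child types {A} ✗
  I^A I^B → possible child types {A, B, AB} ✗
  I^A i → possible child types {O, A} ✓
  I^B I^B → possible child types {B, AB} ✗
  I^B i → possible child types {O, A, B, AB} ✓
  i i → possible child types {O, A} ✓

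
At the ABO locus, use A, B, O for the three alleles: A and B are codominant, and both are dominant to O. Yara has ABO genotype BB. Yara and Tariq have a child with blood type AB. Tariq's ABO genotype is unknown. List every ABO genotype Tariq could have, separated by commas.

AA, AB, AO

For each candidate genotype of Tariq, check whether crossing it with BB can produce every observed child phenotype.
  AA → possible child types {AB} ✓
  AB → possible child types {B, AB} ✓
  AO → possible child types {B, AB} ✓
  BB → possible child types {B} ✗
  BO → possible child types {B} ✗
  OO → possible child types {B} ✗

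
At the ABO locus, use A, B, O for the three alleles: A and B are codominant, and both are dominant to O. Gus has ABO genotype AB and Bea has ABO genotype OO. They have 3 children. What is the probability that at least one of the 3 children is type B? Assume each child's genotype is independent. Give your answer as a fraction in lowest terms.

7/8

ABO cross AB × OO → 1/2 A, 1/2 B.
So P(type B) = 1/2 per child.
P(none) = (1/2)^3 = 1/8; P(at least one) = 1 − 1/8 = 7/8.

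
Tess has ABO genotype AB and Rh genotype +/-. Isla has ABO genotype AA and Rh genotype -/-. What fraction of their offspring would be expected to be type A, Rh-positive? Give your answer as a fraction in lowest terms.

ABO cross AB × AA → offspring phenotypes: 1/2 A, 1/2 AB.
Rh cross +/- × -/- → 1/2 Rh+, 1/2 Rh-.
Independent loci: P(type A, Rh-positive) = 1/2 × 1/2 = 1/4.

1/4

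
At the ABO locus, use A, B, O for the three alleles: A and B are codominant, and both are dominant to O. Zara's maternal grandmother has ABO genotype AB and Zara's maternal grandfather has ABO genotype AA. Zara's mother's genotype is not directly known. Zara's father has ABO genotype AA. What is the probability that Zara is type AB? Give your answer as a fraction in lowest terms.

Zara's mother's ABO genotype from AB × AA: 1/2 AA, 1/2 AB.
Crossing each possibility with the father AA and summing P(type AB): 1/2·0 + 1/2·1/2 = 1/4.

1/4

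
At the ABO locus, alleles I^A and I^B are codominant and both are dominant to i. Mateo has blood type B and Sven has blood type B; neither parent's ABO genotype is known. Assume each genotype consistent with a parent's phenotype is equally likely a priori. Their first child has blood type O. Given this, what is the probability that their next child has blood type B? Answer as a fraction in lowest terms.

3/4

Possible genotypes: Mateo ∈ {I^B I^B, I^B i}; Sven ∈ {I^B I^B, I^B i}.
Weight each parental genotype pair by prior × P(type-O child):
  I^B i × I^B i: posterior weight 1; P(next child type B) = 3/4.
Weighted sum = 3/4.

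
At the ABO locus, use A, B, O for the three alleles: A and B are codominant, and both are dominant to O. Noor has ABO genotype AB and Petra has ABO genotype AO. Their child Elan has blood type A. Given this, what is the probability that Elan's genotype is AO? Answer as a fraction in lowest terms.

1/2

Cross AB × AO → 1/4 AA, 1/4 AB, 1/4 AO, 1/4 BO.
Type-A genotypes among offspring: AA (1/4), AO (1/4); total 1/2.
P(AO | type A) = (1/4) / (1/2) = 1/2.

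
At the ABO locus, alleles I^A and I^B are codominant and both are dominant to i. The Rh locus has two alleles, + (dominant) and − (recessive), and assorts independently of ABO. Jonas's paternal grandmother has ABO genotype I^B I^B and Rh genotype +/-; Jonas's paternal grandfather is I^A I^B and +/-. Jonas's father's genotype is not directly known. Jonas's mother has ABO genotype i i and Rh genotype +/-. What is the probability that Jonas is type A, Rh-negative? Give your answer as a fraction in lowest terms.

1/16

Jonas's father's ABO genotype from I^B I^B × I^A I^B: 1/2 I^A I^B, 1/2 I^B I^B.
Crossing each possibility with the mother i i and summing P(type A): 1/2·1/2 + 1/2·0 = 1/4.
Similarly for Rh via the father's Rh distribution: P(Rh-) = 1/4.
Independent loci: 1/4 × 1/4 = 1/16.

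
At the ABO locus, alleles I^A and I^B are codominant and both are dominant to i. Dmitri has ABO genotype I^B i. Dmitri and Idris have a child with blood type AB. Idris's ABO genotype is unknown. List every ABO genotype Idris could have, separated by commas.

For each candidate genotype of Idris, check whether crossing it with I^B i can produce every observed child phenotype.
  I^A I^A → possible child types {A, AB} ✓
  I^A I^B → possible child types {A, B, AB} ✓
  I^A i → possible child types {O, A, B, AB} ✓
  I^B I^B → possible child types {B} ✗
  I^B i → possible child types {O, B} ✗
  i i → possible child types {O, B} ✗

I^A I^A, I^A I^B, I^A i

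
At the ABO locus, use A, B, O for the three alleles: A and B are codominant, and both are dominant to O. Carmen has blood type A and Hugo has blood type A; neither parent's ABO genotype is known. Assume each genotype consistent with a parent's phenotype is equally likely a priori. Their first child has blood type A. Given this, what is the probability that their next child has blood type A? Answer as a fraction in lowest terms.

Possible genotypes: Carmen ∈ {AA, AO}; Hugo ∈ {AA, AO}.
Weight each parental genotype pair by prior × P(type-A child):
  AA × AA: posterior weight 4/15; P(next child type A) = 1.
  AA × AO: posterior weight 4/15; P(next child type A) = 1.
  AO × AA: posterior weight 4/15; P(next child type A) = 1.
  AO × AO: posterior weight 1/5; P(next child type A) = 3/4.
Weighted sum = 19/20.

19/20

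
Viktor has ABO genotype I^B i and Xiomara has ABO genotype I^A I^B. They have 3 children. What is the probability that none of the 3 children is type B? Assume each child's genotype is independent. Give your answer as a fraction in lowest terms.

ABO cross I^B i × I^A I^B → 1/4 A, 1/2 B, 1/4 AB.
So P(type B) = 1/2 per child.
P(not type B) = 1/2 for one child; (1/2)^3 = 1/8.

1/8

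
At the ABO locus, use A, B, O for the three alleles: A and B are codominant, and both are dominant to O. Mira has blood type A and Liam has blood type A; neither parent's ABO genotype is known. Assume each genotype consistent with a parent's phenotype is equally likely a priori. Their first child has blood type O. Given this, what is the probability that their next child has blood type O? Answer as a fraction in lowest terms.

Possible genotypes: Mira ∈ {AA, AO}; Liam ∈ {AA, AO}.
Weight each parental genotype pair by prior × P(type-O child):
  AO × AO: posterior weight 1; P(next child type O) = 1/4.
Weighted sum = 1/4.

1/4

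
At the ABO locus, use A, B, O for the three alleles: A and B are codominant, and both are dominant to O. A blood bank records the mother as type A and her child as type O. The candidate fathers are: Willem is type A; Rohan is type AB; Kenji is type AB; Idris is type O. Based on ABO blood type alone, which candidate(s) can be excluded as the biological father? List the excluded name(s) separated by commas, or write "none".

A candidate is excluded only if no genotype consistent with his phenotype could produce a type O child with a type A mother.
Rohan (type AB): no genotype consistent with that phenotype can produce a type-O child with a type-A mother.
Kenji (type AB): no genotype consistent with that phenotype can produce a type-O child with a type-A mother.

Rohan, Kenji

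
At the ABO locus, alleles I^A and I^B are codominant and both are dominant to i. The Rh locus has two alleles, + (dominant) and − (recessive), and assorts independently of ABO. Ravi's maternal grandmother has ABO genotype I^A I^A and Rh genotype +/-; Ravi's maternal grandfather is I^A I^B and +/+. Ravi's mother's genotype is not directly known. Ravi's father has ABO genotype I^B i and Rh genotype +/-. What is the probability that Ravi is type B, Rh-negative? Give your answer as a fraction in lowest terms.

Ravi's mother's ABO genotype from I^A I^A × I^A I^B: 1/2 I^A I^A, 1/2 I^A I^B.
Crossing each possibility with the father I^B i and summing P(type B): 1/2·0 + 1/2·1/2 = 1/4.
Similarly for Rh via the mother's Rh distribution: P(Rh-) = 1/8.
Independent loci: 1/4 × 1/8 = 1/32.

1/32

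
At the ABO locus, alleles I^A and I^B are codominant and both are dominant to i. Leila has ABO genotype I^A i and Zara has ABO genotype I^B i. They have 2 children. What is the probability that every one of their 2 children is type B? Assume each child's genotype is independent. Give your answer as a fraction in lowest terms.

ABO cross I^A i × I^B i → 1/4 O, 1/4 A, 1/4 B, 1/4 AB.
So P(type B) = 1/4 per child.
All 2 independent: (1/4)^2 = 1/16.

1/16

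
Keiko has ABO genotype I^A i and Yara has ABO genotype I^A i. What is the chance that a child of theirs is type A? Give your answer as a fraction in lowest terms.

3/4

ABO cross I^A i × I^A i → offspring phenotypes: 1/4 O, 3/4 A.
So P(type A) = 3/4.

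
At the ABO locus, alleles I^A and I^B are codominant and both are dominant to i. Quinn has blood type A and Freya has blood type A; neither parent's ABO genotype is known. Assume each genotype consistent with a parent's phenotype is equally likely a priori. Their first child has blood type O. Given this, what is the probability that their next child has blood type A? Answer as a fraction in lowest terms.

Possible genotypes: Quinn ∈ {I^A I^A, I^A i}; Freya ∈ {I^A I^A, I^A i}.
Weight each parental genotype pair by prior × P(type-O child):
  I^A i × I^A i: posterior weight 1; P(next child type A) = 3/4.
Weighted sum = 3/4.

3/4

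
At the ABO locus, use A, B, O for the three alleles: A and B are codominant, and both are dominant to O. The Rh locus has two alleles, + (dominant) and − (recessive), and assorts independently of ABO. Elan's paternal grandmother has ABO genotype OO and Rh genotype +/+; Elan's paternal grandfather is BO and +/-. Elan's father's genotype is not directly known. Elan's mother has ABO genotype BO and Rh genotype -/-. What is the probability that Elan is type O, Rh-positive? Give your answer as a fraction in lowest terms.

Elan's father's ABO genotype from OO × BO: 1/2 BO, 1/2 OO.
Crossing each possibility with the mother BO and summing P(type O): 1/2·1/4 + 1/2·1/2 = 3/8.
Similarly for Rh via the father's Rh distribution: P(Rh+) = 3/4.
Independent loci: 3/8 × 3/4 = 9/32.

9/32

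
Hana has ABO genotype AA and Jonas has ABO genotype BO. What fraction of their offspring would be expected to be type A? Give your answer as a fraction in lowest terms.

1/2

ABO cross AA × BO → offspring phenotypes: 1/2 A, 1/2 AB.
So P(type A) = 1/2.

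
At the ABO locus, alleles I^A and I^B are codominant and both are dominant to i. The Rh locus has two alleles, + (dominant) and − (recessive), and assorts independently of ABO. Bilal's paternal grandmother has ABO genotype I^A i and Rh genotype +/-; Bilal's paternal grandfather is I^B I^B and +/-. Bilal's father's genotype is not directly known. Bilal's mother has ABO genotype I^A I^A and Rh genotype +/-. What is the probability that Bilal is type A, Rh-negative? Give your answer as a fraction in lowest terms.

1/8

Bilal's father's ABO genotype from I^A i × I^B I^B: 1/2 I^A I^B, 1/2 I^B i.
Crossing each possibility with the mother I^A I^A and summing P(type A): 1/2·1/2 + 1/2·1/2 = 1/2.
Similarly for Rh via the father's Rh distribution: P(Rh-) = 1/4.
Independent loci: 1/2 × 1/4 = 1/8.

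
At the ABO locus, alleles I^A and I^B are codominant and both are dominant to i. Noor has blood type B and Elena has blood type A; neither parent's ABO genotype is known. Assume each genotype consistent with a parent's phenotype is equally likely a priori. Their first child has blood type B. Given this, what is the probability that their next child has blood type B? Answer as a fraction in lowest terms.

5/12

Possible genotypes: Noor ∈ {I^B I^B, I^B i}; Elena ∈ {I^A I^A, I^A i}.
Weight each parental genotype pair by prior × P(type-B child):
  I^B I^B × I^A i: posterior weight 2/3; P(next child type B) = 1/2.
  I^B i × I^A i: posterior weight 1/3; P(next child type B) = 1/4.
Weighted sum = 5/12.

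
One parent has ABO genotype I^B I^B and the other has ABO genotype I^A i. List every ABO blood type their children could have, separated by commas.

B, AB

Gametes from I^B I^B × I^A i give offspring ABO genotypes I^A I^B, I^B i, i.e. phenotypes B, AB.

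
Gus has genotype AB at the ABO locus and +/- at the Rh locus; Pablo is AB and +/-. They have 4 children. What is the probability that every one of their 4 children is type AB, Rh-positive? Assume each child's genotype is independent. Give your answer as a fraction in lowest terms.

ABO cross AB × AB → 1/4 A, 1/4 B, 1/2 AB.
Rh cross +/- × +/- → 3/4 Rh+, 1/4 Rh-; so P(type AB, Rh-positive) = 1/2 × 3/4 = 3/8 per child.
All 4 independent: (3/8)^4 = 81/4096.

81/4096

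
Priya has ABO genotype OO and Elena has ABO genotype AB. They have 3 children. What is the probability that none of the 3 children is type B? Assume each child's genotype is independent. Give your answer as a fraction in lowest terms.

ABO cross OO × AB → 1/2 A, 1/2 B.
So P(type B) = 1/2 per child.
P(not type B) = 1/2 for one child; (1/2)^3 = 1/8.

1/8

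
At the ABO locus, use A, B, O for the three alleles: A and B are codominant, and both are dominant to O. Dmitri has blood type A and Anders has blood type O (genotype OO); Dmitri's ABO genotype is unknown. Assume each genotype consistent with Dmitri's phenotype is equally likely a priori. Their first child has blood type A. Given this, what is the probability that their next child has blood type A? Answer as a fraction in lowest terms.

5/6

Possible genotypes: Dmitri ∈ {AA, AO}; Anders ∈ {OO}.
Weight each parental genotype pair by prior × P(type-A child):
  AA × OO: posterior weight 2/3; P(next child type A) = 1.
  AO × OO: posterior weight 1/3; P(next child type A) = 1/2.
Weighted sum = 5/6.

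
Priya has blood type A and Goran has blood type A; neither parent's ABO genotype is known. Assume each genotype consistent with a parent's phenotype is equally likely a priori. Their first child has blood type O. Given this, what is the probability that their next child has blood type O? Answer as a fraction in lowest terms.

Possible genotypes: Priya ∈ {AA, AO}; Goran ∈ {AA, AO}.
Weight each parental genotype pair by prior × P(type-O child):
  AO × AO: posterior weight 1; P(next child type O) = 1/4.
Weighted sum = 1/4.

1/4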